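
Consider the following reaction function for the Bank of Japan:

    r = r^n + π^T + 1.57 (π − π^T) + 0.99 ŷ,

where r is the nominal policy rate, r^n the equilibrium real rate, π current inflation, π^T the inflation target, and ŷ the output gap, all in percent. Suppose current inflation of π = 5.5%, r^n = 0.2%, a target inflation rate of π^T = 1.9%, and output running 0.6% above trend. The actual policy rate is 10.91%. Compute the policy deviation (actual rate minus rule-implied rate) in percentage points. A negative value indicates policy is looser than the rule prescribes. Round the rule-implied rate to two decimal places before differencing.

Output 0.6% above potential → ŷ = 0.6.
r = 0.2 + 1.9 + 1.57 × (5.5 − 1.9) + 0.99 × 0.6
   = 0.2 + 1.9 + 5.652 + 0.594 = 8.35
Deviation = 10.91 − 8.35 = 2.56 pp.

2.56 pp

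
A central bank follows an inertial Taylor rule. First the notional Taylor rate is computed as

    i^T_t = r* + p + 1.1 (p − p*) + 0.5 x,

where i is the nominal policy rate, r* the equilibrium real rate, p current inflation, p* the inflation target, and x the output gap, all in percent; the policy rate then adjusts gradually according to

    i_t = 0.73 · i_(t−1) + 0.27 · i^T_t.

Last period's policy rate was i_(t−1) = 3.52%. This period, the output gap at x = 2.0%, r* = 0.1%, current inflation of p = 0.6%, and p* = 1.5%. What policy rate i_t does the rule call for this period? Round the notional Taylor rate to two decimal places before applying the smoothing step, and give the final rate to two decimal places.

2.76%

i^T_t = 0.1 + 0.6 + 1.1 × (0.6 − 1.5) + 0.5 × 2.0
   = 0.1 + 0.6 − 0.99 + 1 = 0.71
i_t = 0.73 × 3.52 + 0.27 × 0.71 = 2.5696 + 0.1917 = 2.76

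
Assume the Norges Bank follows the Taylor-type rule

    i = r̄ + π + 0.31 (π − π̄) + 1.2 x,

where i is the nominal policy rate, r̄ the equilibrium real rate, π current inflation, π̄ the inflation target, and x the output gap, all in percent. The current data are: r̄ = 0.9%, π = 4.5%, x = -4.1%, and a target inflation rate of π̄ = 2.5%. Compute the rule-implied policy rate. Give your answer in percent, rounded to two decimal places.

i = 0.9 + 4.5 + 0.31 × (4.5 − 2.5) + 1.2 × (-4.1)
   = 0.9 + 4.5 + 0.62 − 4.92 = 1.10

1.10%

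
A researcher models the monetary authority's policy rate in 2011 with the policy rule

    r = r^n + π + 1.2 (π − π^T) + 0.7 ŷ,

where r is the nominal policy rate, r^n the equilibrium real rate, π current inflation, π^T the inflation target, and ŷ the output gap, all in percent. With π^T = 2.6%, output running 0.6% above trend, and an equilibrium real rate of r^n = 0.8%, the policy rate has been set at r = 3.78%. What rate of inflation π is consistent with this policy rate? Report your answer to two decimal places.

Output 0.6% above potential → ŷ = 0.6.
Collecting π: r = r^n + (1 + 1.2) π − 1.2 π^T + 0.7 ŷ
2.2 π = 3.78 − 0.8 + 1.2 × 2.6 − 0.7 × 0.6 = 5.68
π = 5.68 / 2.2 = 2.58

2.58%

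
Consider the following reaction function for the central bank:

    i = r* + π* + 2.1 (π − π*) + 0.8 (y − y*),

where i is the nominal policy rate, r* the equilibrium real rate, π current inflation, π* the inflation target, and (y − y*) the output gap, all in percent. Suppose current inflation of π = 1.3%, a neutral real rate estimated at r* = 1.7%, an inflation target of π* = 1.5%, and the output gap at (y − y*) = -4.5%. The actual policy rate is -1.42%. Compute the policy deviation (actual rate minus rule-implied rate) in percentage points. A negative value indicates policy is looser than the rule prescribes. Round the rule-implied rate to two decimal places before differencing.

i = 1.7 + 1.5 + 2.1 × (1.3 − 1.5) + 0.8 × (-4.5)
   = 1.7 + 1.5 − 0.42 − 3.6 = -0.82
Deviation = -1.42 − (-0.82) = -0.60 pp.

-0.60 pp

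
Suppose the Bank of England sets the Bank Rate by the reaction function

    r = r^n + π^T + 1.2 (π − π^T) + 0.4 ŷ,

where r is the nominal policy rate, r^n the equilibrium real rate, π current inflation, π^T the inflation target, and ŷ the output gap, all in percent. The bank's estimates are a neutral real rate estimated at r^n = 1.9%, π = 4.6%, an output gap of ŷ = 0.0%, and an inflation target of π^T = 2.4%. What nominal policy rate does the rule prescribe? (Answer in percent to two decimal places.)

r = 1.9 + 2.4 + 1.2 × (4.6 − 2.4) + 0.4 × 0.0
   = 1.9 + 2.4 + 2.64 + 0 = 6.94

6.94%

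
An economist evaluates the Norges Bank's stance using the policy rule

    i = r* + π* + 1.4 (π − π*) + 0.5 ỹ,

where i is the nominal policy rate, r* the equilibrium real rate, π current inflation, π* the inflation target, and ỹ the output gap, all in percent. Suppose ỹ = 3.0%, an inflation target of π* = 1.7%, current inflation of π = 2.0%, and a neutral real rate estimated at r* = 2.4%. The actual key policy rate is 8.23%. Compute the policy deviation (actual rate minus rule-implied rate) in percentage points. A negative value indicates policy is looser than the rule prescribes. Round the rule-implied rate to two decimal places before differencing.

i = 2.4 + 1.7 + 1.4 × (2.0 − 1.7) + 0.5 × 3.0
   = 2.4 + 1.7 + 0.42 + 1.5 = 6.02
Deviation = 8.23 − 6.02 = 2.21 pp.

2.21 pp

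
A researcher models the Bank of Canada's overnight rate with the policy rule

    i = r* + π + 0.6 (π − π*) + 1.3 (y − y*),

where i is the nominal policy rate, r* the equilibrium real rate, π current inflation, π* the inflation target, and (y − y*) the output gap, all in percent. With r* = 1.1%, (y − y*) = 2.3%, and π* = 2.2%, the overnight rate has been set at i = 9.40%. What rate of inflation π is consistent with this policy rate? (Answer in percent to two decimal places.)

4.14%

Collecting π: i = r* + (1 + 0.6) π − 0.6 π* + 1.3 (y − y*)
1.6 π = 9.40 − 1.1 + 0.6 × 2.2 − 1.3 × 2.3 = 6.63
π = 6.63 / 1.6 = 4.14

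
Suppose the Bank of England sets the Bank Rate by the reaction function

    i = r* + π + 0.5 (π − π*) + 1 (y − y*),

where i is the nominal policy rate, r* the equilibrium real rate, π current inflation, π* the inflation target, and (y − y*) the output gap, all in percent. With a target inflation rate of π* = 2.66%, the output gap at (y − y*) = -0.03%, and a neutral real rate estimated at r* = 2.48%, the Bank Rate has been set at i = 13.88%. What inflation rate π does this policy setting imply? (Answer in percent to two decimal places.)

8.51%

Collecting π: i = r* + (1 + 0.5) π − 0.5 π* + 1 (y − y*)
1.5 π = 13.88 − 2.48 + 0.5 × 2.66 − 1 × (-0.03) = 12.76
π = 12.76 / 1.5 = 8.51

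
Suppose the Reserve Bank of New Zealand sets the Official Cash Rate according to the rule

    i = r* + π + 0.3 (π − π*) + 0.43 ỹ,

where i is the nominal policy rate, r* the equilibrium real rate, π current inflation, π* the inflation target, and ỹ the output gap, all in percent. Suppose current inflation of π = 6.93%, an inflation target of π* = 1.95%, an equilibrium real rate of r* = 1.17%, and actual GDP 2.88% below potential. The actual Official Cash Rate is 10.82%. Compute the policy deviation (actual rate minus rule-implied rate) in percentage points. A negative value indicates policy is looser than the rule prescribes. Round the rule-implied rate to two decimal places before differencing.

2.46 pp

Output 2.88% below potential → ỹ = -2.88.
i = 1.17 + 6.93 + 0.3 × (6.93 − 1.95) + 0.43 × (-2.88)
   = 1.17 + 6.93 + 1.494 − 1.2384 = 8.36
Deviation = 10.82 − 8.36 = 2.46 pp.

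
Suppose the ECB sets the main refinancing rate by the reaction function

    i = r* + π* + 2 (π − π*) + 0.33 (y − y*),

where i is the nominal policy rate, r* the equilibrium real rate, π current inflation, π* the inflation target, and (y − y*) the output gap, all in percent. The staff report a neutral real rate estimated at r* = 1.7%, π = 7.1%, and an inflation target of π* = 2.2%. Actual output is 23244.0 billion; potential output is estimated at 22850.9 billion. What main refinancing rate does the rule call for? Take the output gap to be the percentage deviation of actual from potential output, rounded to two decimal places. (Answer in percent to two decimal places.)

14.27%

Output gap = 100 × (23244.0 − 22850.9) / 22850.9 = 1.72%.
i = 1.70 + 2.20 + 2 × (7.10 − 2.20) + 0.33 × 1.72
   = 1.70 + 2.2 + 9.8 + 0.5676 = 14.27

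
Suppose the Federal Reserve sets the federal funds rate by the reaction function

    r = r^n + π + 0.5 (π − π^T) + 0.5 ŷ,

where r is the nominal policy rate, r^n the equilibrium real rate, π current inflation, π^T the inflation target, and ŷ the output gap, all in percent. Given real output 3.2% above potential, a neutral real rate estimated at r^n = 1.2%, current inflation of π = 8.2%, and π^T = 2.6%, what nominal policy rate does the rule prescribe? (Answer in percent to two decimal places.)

13.80%

Output 3.2% above potential → ŷ = 3.2.
r = 1.2 + 8.2 + 0.5 × (8.2 − 2.6) + 0.5 × 3.2
   = 1.2 + 8.2 + 2.8 + 1.6 = 13.80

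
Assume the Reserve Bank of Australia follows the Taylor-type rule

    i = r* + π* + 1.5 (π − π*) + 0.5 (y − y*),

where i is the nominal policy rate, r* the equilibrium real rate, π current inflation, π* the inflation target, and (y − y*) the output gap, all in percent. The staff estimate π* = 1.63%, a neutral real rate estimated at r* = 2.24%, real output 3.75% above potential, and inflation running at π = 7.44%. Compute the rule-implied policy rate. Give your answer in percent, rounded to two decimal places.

Output 3.75% above potential → (y − y*) = 3.75.
i = 2.24 + 1.63 + 1.5 × (7.44 − 1.63) + 0.5 × 3.75
   = 2.24 + 1.63 + 8.715 + 1.875 = 14.46

14.46%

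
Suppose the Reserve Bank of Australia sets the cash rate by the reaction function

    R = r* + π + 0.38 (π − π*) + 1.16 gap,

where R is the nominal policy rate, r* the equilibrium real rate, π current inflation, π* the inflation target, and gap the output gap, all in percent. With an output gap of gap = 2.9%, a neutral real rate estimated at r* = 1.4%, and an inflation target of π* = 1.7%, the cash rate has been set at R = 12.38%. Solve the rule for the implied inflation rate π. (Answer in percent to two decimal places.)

5.99%

Collecting π: R = r* + (1 + 0.38) π − 0.38 π* + 1.16 gap
1.38 π = 12.38 − 1.4 + 0.38 × 1.7 − 1.16 × 2.9 = 8.262
π = 8.262 / 1.38 = 5.99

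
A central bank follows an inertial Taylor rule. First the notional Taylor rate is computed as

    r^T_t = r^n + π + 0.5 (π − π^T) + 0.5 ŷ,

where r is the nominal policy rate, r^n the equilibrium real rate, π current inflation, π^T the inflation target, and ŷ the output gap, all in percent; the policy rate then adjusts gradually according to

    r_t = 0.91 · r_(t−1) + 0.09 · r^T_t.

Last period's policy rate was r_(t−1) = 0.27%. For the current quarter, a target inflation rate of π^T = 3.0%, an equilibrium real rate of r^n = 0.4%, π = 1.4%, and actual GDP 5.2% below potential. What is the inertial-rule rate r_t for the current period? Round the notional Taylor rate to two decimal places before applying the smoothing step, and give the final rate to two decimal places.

0.10%

Output 5.2% below potential → ŷ = -5.2.
r^T_t = 0.4 + 1.4 + 0.5 × (1.4 − 3.0) + 0.5 × (-5.2)
   = 0.4 + 1.4 − 0.8 − 2.6 = -1.60
r_t = 0.91 × 0.27 + 0.09 × (-1.60) = 0.2457 − 0.144 = 0.10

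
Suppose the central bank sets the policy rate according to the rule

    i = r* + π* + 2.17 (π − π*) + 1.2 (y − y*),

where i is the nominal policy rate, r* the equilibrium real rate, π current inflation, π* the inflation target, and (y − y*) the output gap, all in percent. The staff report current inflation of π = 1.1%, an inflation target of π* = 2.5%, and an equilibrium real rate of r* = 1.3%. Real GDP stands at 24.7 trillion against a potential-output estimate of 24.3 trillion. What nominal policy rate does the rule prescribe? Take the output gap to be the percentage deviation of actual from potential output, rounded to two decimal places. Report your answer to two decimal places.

2.74%

Output gap = 100 × (24.7 − 24.3) / 24.3 = 1.65%.
i = 1.30 + 2.50 + 2.17 × (1.10 − 2.50) + 1.2 × 1.65
   = 1.30 + 2.5 − 3.038 + 1.98 = 2.74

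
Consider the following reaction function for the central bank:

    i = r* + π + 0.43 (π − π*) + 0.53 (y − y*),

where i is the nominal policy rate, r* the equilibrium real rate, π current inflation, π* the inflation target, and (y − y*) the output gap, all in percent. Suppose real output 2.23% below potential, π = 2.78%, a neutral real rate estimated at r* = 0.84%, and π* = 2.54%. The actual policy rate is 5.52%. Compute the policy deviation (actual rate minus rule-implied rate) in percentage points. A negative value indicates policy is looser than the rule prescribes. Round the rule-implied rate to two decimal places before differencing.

Output 2.23% below potential → (y − y*) = -2.23.
i = 0.84 + 2.78 + 0.43 × (2.78 − 2.54) + 0.53 × (-2.23)
   = 0.84 + 2.78 + 0.1032 − 1.1819 = 2.54
Deviation = 5.52 − 2.54 = 2.98 pp.

2.98 pp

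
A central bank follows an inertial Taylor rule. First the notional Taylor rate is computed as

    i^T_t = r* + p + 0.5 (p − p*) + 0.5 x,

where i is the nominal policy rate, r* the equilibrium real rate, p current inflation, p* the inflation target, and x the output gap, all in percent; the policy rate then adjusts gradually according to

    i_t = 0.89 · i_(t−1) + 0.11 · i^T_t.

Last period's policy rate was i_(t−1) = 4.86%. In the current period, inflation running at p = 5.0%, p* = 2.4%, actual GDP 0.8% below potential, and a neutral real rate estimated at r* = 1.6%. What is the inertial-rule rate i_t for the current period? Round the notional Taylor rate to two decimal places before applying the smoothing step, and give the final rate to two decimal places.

5.15%

Output 0.8% below potential → x = -0.8.
i^T_t = 1.6 + 5.0 + 0.5 × (5.0 − 2.4) + 0.5 × (-0.8)
   = 1.6 + 5 + 1.3 − 0.4 = 7.50
i_t = 0.89 × 4.86 + 0.11 × 7.50 = 4.3254 + 0.825 = 5.15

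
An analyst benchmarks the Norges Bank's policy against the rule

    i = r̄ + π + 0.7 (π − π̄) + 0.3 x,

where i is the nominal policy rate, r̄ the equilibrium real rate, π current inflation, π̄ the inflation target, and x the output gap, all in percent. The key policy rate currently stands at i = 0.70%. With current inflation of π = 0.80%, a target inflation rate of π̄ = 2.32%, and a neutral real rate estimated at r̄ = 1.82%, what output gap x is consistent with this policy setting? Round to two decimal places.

-2.85%

0.3 x = 0.70 − 1.82 − 0.80 − 0.7 × (0.80 − 2.32) = -0.856
x = -0.856 / 0.3 = -2.85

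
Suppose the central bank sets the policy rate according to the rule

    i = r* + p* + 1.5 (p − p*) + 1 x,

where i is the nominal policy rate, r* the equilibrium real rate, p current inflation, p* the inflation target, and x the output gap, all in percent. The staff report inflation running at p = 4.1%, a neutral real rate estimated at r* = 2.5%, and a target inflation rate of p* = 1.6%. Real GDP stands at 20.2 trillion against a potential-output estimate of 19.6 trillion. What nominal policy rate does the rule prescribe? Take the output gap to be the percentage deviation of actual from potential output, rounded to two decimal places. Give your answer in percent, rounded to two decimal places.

Output gap = 100 × (20.2 − 19.6) / 19.6 = 3.06%.
i = 2.50 + 1.60 + 1.5 × (4.10 − 1.60) + 1 × 3.06
   = 2.50 + 1.6 + 3.75 + 3.06 = 10.91

10.91%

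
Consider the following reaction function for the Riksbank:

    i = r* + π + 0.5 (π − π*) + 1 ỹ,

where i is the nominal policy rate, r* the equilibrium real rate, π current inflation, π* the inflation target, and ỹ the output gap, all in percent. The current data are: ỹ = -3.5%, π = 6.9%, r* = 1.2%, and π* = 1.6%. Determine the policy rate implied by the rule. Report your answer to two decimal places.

i = 1.2 + 6.9 + 0.5 × (6.9 − 1.6) + 1 × (-3.5)
   = 1.2 + 6.9 + 2.65 − 3.5 = 7.25

7.25%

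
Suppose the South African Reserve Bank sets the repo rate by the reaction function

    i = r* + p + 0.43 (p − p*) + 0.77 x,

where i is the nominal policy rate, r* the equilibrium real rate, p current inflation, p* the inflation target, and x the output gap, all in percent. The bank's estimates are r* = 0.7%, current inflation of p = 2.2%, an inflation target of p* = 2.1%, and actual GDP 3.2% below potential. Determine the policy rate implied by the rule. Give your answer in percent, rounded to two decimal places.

Output 3.2% below potential → x = -3.2.
i = 0.7 + 2.2 + 0.43 × (2.2 − 2.1) + 0.77 × (-3.2)
   = 0.7 + 2.2 + 0.043 − 2.464 = 0.48

0.48%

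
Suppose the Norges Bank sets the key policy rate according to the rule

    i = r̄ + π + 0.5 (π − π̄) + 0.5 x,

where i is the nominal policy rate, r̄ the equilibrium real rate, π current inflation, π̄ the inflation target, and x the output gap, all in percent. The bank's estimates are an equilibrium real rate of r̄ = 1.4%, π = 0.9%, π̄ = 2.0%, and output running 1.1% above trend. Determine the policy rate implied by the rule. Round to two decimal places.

2.30%

Output 1.1% above potential → x = 1.1.
i = 1.4 + 0.9 + 0.5 × (0.9 − 2.0) + 0.5 × 1.1
   = 1.4 + 0.9 − 0.55 + 0.55 = 2.30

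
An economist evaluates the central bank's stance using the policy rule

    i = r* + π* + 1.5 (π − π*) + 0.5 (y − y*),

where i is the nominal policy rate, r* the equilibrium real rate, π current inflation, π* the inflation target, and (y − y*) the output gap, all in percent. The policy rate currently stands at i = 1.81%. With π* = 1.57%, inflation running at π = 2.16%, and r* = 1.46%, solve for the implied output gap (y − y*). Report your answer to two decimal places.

-4.21%

0.5 (y − y*) = 1.81 − 1.46 − 1.57 − 1.5 × (2.16 − 1.57) = -2.105
(y − y*) = -2.105 / 0.5 = -4.21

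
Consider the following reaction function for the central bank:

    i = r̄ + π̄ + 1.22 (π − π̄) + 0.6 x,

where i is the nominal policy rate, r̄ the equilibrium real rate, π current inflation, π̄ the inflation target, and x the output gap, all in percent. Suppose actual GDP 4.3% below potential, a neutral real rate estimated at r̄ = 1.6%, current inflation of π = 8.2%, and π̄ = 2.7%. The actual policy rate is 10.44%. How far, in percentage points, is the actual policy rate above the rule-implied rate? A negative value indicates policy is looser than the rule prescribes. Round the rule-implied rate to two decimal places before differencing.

2.01 pp

Output 4.3% below potential → x = -4.3.
i = 1.6 + 2.7 + 1.22 × (8.2 − 2.7) + 0.6 × (-4.3)
   = 1.6 + 2.7 + 6.71 − 2.58 = 8.43
Deviation = 10.44 − 8.43 = 2.01 pp.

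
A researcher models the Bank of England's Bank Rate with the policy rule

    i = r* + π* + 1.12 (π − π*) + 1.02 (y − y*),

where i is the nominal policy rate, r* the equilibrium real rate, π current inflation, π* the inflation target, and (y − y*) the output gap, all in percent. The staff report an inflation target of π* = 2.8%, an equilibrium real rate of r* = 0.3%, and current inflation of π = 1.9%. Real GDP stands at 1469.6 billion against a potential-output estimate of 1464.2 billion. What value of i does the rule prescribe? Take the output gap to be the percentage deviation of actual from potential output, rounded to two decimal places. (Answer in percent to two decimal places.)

2.47%

Output gap = 100 × (1469.6 − 1464.2) / 1464.2 = 0.37%.
i = 0.30 + 2.80 + 1.12 × (1.90 − 2.80) + 1.02 × 0.37
   = 0.30 + 2.8 − 1.008 + 0.3774 = 2.47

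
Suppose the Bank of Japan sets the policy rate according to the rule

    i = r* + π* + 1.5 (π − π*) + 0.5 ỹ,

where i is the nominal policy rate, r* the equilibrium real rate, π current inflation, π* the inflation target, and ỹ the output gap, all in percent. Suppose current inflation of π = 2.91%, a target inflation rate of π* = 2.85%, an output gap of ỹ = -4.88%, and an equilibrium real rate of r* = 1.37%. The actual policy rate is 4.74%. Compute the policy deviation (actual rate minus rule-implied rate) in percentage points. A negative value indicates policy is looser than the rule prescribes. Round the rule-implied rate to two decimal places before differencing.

i = 1.37 + 2.85 + 1.5 × (2.91 − 2.85) + 0.5 × (-4.88)
   = 1.37 + 2.85 + 0.09 − 2.44 = 1.87
Deviation = 4.74 − 1.87 = 2.87 pp.

2.87 pp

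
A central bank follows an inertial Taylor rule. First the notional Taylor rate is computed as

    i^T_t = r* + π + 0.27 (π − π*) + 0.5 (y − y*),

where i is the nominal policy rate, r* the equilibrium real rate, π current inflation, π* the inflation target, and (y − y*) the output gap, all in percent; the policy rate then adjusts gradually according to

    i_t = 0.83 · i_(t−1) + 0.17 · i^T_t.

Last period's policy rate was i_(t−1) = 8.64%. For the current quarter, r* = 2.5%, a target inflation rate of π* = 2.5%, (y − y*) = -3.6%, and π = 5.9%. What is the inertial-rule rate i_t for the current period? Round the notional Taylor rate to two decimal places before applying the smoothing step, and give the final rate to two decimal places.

8.45%

i^T_t = 2.5 + 5.9 + 0.27 × (5.9 − 2.5) + 0.5 × (-3.6)
   = 2.5 + 5.9 + 0.918 − 1.8 = 7.52
i_t = 0.83 × 8.64 + 0.17 × 7.52 = 7.1712 + 1.2784 = 8.45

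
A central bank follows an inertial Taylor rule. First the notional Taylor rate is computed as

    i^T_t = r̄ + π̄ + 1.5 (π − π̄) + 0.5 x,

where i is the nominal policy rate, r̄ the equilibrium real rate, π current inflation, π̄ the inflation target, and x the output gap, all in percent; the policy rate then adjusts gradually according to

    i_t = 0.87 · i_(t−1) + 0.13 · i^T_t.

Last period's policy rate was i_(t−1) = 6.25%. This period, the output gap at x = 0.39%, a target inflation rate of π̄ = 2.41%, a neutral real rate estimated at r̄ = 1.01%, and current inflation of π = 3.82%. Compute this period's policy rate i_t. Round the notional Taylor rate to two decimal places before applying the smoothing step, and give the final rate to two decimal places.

6.18%

i^T_t = 1.01 + 2.41 + 1.5 × (3.82 − 2.41) + 0.5 × 0.39
   = 1.01 + 2.41 + 2.115 + 0.195 = 5.73
i_t = 0.87 × 6.25 + 0.13 × 5.73 = 5.4375 + 0.7449 = 6.18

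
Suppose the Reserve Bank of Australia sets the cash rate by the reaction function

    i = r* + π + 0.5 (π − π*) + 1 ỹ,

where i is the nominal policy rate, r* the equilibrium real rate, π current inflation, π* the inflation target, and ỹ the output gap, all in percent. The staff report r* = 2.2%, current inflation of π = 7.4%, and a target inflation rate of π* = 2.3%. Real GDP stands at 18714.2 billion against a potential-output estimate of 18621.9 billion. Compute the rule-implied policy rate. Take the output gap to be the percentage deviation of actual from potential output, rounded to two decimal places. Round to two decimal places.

Output gap = 100 × (18714.2 − 18621.9) / 18621.9 = 0.50%.
i = 2.20 + 7.40 + 0.5 × (7.40 − 2.30) + 1 × 0.50
   = 2.20 + 7.4 + 2.55 + 0.5 = 12.65

12.65%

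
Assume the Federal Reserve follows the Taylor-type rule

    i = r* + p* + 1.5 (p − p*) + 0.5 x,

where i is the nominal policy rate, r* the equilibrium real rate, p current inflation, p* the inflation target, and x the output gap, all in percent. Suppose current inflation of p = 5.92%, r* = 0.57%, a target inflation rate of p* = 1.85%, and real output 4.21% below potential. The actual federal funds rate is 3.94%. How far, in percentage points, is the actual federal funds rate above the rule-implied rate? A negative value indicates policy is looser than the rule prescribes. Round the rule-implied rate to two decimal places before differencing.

-2.48 pp

Output 4.21% below potential → x = -4.21.
i = 0.57 + 1.85 + 1.5 × (5.92 − 1.85) + 0.5 × (-4.21)
   = 0.57 + 1.85 + 6.105 − 2.105 = 6.42
Deviation = 3.94 − 6.42 = -2.48 pp.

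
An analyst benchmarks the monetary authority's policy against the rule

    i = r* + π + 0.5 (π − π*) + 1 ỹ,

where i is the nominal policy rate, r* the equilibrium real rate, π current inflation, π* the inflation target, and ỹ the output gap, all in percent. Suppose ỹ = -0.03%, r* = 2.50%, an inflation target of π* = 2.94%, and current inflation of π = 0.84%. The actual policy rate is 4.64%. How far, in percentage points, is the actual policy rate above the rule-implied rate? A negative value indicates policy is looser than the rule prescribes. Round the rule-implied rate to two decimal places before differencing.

i = 2.50 + 0.84 + 0.5 × (0.84 − 2.94) + 1 × (-0.03)
   = 2.50 + 0.84 − 1.05 − 0.03 = 2.26
Deviation = 4.64 − 2.26 = 2.38 pp.

2.38 pp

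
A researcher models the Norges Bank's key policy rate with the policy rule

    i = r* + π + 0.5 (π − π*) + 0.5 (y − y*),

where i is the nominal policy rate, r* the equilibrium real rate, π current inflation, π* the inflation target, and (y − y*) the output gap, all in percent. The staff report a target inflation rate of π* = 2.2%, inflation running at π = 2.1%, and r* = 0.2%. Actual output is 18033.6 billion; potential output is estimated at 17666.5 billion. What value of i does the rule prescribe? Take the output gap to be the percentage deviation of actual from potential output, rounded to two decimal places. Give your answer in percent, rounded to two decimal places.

3.29%

Output gap = 100 × (18033.6 − 17666.5) / 17666.5 = 2.08%.
i = 0.20 + 2.10 + 0.5 × (2.10 − 2.20) + 0.5 × 2.08
   = 0.20 + 2.1 − 0.05 + 1.04 = 3.29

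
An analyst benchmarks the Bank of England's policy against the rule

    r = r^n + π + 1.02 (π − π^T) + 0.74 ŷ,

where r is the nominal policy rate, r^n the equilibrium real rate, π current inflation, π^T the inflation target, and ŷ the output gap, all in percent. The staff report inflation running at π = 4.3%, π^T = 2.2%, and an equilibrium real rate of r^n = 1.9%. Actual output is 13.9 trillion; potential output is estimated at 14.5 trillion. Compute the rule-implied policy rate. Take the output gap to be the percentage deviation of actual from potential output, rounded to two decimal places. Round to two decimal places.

5.28%

Output gap = 100 × (13.9 − 14.5) / 14.5 = -4.14%.
r = 1.90 + 4.30 + 1.02 × (4.30 − 2.20) + 0.74 × (-4.14)
   = 1.90 + 4.3 + 2.142 − 3.0636 = 5.28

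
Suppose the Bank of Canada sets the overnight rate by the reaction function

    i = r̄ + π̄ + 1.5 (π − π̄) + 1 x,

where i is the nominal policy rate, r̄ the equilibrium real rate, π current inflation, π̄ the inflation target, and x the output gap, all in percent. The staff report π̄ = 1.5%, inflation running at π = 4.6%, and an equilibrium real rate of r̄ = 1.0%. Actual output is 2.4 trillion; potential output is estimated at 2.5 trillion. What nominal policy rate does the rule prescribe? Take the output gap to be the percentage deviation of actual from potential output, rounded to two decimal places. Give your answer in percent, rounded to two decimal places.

Output gap = 100 × (2.4 − 2.5) / 2.5 = -4.00%.
i = 1.00 + 1.50 + 1.5 × (4.60 − 1.50) + 1 × (-4.00)
   = 1.00 + 1.5 + 4.65 − 4 = 3.15

3.15%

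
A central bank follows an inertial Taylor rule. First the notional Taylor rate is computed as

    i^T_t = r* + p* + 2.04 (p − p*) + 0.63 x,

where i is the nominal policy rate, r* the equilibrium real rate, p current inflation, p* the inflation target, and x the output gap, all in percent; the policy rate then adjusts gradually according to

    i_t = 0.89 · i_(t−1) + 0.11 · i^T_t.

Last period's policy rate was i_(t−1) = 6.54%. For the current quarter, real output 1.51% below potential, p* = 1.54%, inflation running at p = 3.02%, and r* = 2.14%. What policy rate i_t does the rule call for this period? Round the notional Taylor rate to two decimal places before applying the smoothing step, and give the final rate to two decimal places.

6.45%

Output 1.51% below potential → x = -1.51.
i^T_t = 2.14 + 1.54 + 2.04 × (3.02 − 1.54) + 0.63 × (-1.51)
   = 2.14 + 1.54 + 3.0192 − 0.9513 = 5.75
i_t = 0.89 × 6.54 + 0.11 × 5.75 = 5.8206 + 0.6325 = 6.45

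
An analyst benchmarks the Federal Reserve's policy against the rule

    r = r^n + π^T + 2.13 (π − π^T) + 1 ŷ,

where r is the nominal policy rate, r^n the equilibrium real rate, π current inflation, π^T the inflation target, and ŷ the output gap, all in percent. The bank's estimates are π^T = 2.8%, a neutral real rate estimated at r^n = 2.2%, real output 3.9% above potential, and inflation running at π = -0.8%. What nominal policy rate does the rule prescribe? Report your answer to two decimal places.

1.23%

Output 3.9% above potential → ŷ = 3.9.
r = 2.2 + 2.8 + 2.13 × (-0.8 − 2.8) + 1 × 3.9
   = 2.2 + 2.8 − 7.668 + 3.9 = 1.23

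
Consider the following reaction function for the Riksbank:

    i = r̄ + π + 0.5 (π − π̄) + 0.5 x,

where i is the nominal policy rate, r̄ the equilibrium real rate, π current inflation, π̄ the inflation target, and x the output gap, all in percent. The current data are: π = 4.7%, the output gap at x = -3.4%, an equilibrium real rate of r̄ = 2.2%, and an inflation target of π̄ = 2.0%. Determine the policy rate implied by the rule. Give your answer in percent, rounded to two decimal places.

6.55%

i = 2.2 + 4.7 + 0.5 × (4.7 − 2.0) + 0.5 × (-3.4)
   = 2.2 + 4.7 + 1.35 − 1.7 = 6.55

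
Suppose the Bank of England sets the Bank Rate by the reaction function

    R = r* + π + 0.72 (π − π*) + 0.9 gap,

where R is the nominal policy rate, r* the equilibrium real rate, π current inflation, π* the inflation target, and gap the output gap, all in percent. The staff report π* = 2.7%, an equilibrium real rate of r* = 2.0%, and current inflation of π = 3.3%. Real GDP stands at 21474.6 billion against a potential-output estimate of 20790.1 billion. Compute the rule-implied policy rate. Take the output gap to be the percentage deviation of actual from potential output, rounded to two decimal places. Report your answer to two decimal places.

Output gap = 100 × (21474.6 − 20790.1) / 20790.1 = 3.29%.
R = 2.00 + 3.30 + 0.72 × (3.30 − 2.70) + 0.9 × 3.29
   = 2.00 + 3.3 + 0.432 + 2.961 = 8.69

8.69%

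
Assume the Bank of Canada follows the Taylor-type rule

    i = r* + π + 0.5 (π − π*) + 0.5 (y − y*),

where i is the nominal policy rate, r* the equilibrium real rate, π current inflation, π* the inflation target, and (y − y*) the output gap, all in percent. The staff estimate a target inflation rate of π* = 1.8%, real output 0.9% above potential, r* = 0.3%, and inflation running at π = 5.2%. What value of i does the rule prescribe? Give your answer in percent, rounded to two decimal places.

Output 0.9% above potential → (y − y*) = 0.9.
i = 0.3 + 5.2 + 0.5 × (5.2 − 1.8) + 0.5 × 0.9
   = 0.3 + 5.2 + 1.7 + 0.45 = 7.65

7.65%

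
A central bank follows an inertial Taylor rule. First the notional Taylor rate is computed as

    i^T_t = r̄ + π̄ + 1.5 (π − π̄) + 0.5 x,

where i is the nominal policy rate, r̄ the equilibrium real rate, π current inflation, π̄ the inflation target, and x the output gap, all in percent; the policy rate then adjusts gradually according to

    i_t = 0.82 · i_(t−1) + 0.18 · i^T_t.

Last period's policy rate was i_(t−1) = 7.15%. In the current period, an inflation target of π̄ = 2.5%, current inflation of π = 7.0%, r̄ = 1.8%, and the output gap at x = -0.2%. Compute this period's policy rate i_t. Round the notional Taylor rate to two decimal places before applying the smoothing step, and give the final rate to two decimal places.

7.83%

i^T_t = 1.8 + 2.5 + 1.5 × (7.0 − 2.5) + 0.5 × (-0.2)
   = 1.8 + 2.5 + 6.75 − 0.1 = 10.95
i_t = 0.82 × 7.15 + 0.18 × 10.95 = 5.863 + 1.971 = 7.83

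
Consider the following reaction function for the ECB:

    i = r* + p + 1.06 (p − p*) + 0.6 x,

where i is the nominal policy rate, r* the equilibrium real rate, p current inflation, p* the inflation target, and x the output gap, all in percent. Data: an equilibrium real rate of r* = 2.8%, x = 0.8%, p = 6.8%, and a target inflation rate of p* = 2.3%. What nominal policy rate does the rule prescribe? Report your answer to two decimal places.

14.85%

i = 2.8 + 6.8 + 1.06 × (6.8 − 2.3) + 0.6 × 0.8
   = 2.8 + 6.8 + 4.77 + 0.48 = 14.85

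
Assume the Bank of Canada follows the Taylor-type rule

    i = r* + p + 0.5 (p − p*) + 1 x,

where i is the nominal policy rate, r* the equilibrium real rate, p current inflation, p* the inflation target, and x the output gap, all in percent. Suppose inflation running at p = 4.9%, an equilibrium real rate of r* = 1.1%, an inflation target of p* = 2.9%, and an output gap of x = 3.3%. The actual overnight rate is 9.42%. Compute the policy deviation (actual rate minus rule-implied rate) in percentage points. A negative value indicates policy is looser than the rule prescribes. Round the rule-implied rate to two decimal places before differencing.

i = 1.1 + 4.9 + 0.5 × (4.9 − 2.9) + 1 × 3.3
   = 1.1 + 4.9 + 1 + 3.3 = 10.30
Deviation = 9.42 − 10.30 = -0.88 pp.

-0.88 pp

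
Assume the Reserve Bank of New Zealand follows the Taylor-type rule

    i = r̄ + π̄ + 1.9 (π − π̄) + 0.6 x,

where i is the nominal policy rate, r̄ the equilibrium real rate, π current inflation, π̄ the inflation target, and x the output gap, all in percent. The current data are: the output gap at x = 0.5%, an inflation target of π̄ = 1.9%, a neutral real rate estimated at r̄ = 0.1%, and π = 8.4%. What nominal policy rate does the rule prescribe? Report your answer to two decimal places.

14.65%

i = 0.1 + 1.9 + 1.9 × (8.4 − 1.9) + 0.6 × 0.5
   = 0.1 + 1.9 + 12.35 + 0.3 = 14.65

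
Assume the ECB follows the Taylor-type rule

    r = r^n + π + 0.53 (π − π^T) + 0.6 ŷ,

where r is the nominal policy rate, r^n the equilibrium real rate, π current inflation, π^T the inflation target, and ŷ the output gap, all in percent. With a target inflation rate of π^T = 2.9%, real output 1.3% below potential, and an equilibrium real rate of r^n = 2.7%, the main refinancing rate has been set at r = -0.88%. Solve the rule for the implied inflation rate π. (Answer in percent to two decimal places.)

-0.83%

Output 1.3% below potential → ŷ = -1.3.
Collecting π: r = r^n + (1 + 0.53) π − 0.53 π^T + 0.6 ŷ
1.53 π = -0.88 − 2.7 + 0.53 × 2.9 − 0.6 × (-1.3) = -1.263
π = -1.263 / 1.53 = -0.83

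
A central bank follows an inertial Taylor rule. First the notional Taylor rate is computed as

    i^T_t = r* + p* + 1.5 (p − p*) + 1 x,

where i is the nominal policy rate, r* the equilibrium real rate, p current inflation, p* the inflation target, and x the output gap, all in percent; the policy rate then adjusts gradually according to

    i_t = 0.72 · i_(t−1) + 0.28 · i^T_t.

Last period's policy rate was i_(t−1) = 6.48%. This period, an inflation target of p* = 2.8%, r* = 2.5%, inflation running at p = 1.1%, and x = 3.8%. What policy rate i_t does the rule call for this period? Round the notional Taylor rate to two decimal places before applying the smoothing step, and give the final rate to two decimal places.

6.50%

i^T_t = 2.5 + 2.8 + 1.5 × (1.1 − 2.8) + 1 × 3.8
   = 2.5 + 2.8 − 2.55 + 3.8 = 6.55
i_t = 0.72 × 6.48 + 0.28 × 6.55 = 4.6656 + 1.834 = 6.50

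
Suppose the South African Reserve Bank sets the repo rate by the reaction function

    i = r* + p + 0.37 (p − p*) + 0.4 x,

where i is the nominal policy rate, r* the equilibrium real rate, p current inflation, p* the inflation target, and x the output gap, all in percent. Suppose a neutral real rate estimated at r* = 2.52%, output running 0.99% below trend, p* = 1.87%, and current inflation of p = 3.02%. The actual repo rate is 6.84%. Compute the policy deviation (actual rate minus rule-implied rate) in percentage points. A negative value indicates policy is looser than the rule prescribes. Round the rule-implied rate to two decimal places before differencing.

Output 0.99% below potential → x = -0.99.
i = 2.52 + 3.02 + 0.37 × (3.02 − 1.87) + 0.4 × (-0.99)
   = 2.52 + 3.02 + 0.4255 − 0.396 = 5.57
Deviation = 6.84 − 5.57 = 1.27 pp.

1.27 pp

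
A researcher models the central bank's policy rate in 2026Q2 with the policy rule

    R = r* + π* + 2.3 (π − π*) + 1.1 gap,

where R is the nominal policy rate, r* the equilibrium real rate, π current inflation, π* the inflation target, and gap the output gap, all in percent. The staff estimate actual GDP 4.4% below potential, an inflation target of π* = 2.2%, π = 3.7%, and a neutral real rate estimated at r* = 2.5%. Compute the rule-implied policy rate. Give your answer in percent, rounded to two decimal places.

3.31%

Output 4.4% below potential → gap = -4.4.
R = 2.5 + 2.2 + 2.3 × (3.7 − 2.2) + 1.1 × (-4.4)
   = 2.5 + 2.2 + 3.45 − 4.84 = 3.31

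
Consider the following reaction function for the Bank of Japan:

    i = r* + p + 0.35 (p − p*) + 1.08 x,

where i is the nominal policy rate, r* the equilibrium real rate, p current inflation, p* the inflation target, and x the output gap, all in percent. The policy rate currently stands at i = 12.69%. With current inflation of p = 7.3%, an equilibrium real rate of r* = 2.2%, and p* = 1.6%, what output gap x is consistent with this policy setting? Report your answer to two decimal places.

1.11%

1.08 x = 12.69 − 2.2 − 7.3 − 0.35 × (7.3 − 1.6) = 1.195
x = 1.195 / 1.08 = 1.11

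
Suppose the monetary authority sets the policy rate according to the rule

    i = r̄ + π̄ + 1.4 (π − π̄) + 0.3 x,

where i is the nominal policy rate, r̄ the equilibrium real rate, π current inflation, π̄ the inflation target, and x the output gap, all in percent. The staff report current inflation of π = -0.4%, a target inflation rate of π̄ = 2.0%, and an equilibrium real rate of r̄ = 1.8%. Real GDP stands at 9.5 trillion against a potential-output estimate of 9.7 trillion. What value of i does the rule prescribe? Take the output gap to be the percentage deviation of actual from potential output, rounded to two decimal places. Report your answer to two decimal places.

-0.18%

Output gap = 100 × (9.5 − 9.7) / 9.7 = -2.06%.
i = 1.80 + 2.00 + 1.4 × (-0.40 − 2.00) + 0.3 × (-2.06)
   = 1.80 + 2 − 3.36 − 0.618 = -0.18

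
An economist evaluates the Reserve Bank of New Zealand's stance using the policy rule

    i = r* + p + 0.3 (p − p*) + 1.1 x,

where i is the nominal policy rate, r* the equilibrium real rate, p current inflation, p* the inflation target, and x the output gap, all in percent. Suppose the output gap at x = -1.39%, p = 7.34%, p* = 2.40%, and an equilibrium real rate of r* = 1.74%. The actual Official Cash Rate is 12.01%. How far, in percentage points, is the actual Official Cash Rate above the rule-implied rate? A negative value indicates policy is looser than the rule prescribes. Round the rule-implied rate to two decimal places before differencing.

2.98 pp

i = 1.74 + 7.34 + 0.3 × (7.34 − 2.40) + 1.1 × (-1.39)
   = 1.74 + 7.34 + 1.482 − 1.529 = 9.03
Deviation = 12.01 − 9.03 = 2.98 pp.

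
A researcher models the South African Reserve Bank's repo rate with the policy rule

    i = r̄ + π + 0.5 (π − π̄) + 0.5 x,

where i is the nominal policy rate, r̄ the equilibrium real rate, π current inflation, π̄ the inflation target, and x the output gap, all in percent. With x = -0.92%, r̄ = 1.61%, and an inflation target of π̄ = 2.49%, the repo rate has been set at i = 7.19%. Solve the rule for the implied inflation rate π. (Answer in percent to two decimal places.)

4.86%

Collecting π: i = r̄ + (1 + 0.5) π − 0.5 π̄ + 0.5 x
1.5 π = 7.19 − 1.61 + 0.5 × 2.49 − 0.5 × (-0.92) = 7.285
π = 7.285 / 1.5 = 4.86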